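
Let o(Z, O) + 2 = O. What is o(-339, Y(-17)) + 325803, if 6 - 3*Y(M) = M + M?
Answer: 977443/3 ≈ 3.2581e+5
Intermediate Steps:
Y(M) = 2 - 2*M/3 (Y(M) = 2 - (M + M)/3 = 2 - 2*M/3)
o(Z, O) = -2 + O
o(-339, Y(-17)) + 325803 = (-2 + (2 - 2/3*(-17))) + 325803 = (-2 + (2 + 34/3)) + 325803 = (-2 + 40/3) + 325803 = 34/3 + 325803 = 977443/3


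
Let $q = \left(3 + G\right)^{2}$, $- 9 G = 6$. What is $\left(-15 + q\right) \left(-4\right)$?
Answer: $\frac{344}{9} \approx 38.222$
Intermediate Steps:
$G = - \frac{2}{3}$ ($G = \left(- \frac{1}{9}\right) 6 = - \frac{2}{3} \approx -0.66667$)
$q = \frac{49}{9}$ ($q = \left(3 - \frac{2}{3}\right)^{2} = \left(\frac{7}{3}\right)^{2} = \frac{49}{9} \approx 5.4444$)
$\left(-15 + q\right) \left(-4\right) = \left(-15 + \frac{49}{9}\right) \left(-4\right) = \left(- \frac{86}{9}\right) \left(-4\right) = \frac{344}{9}$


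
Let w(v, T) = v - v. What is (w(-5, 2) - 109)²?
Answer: 11881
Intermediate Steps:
w(v, T) = 0
(w(-5, 2) - 109)² = (0 - 109)² = (-109)² = 11881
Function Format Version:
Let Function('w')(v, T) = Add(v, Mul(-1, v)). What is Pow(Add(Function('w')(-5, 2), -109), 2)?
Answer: 11881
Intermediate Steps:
Function('w')(v, T) = 0
Pow(Add(Function('w')(-5, 2), -109), 2) = Pow(Add(0, -109), 2) = Pow(-109, 2) = 11881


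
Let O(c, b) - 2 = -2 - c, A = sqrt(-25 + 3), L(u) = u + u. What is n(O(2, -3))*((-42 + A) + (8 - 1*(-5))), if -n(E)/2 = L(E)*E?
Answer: 464 - 16*I*sqrt(22) ≈ 464.0 - 75.047*I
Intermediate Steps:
L(u) = 2*u
A = I*sqrt(22) (A = sqrt(-22) = I*sqrt(22) ≈ 4.6904*I)
O(c, b) = -c (O(c, b) = 2 + (-2 - c) = -c)
n(E) = -4*E**2 (n(E) = -2*2*E*E = -4*E**2)
n(O(2, -3))*((-42 + A) + (8 - 1*(-5))) = (-4*(-1*2)**2)*((-42 + I*sqrt(22)) + (8 - 1*(-5))) = (-4*(-2)**2)*((-42 + I*sqrt(22)) + (8 + 5)) = (-4*4)*((-42 + I*sqrt(22)) + 13) = -16*(-29 + I*sqrt(22)) = 464 - 16*I*sqrt(22)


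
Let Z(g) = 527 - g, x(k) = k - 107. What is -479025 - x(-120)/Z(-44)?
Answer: -273523048/571 ≈ -4.7902e+5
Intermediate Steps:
x(k) = -107 + k
-479025 - x(-120)/Z(-44) = -479025 - (-107 - 120)/(527 - 1*(-44)) = -479025 - (-227)/(527 + 44) = -479025 - (-227)/571 = -479025 - 1*(-227/571) = -479025 + 227/571 = -273523048/571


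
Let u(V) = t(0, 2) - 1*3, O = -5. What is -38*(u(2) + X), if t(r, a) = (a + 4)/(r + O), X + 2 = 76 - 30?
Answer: -7562/5 ≈ -1512.4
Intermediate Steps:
X = 44 (X = -2 + (76 - 30) = -2 + 46 = 44)
t(r, a) = (4 + a)/(-5 + r) (t(r, a) = (a + 4)/(r - 5) = (4 + a)/(-5 + r))
u(V) = -21/5 (u(V) = (4 + 2)/(-5 + 0) - 1*3 = 6/(-5) - 3 = -1/5*6 - 3 = -6/5 - 3 = -21/5)
-38*(u(2) + X) = -38*(-21/5 + 44) = -38*199/5 = -7562/5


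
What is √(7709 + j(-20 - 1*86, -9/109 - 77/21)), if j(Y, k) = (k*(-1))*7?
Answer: 5*√33084879/327 ≈ 87.950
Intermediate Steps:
j(Y, k) = -7*k (j(Y, k) = -k*7 = -7*k)
√(7709 + j(-20 - 1*86, -9/109 - 77/21)) = √(7709 - 7*(-9/109 - 77/21)) = √(7709 - 7*(-9*1/109 - 77*1/21)) = √(7709 - 7*(-9/109 - 11/3)) = √(7709 - 7*(-1226/327)) = √(7709 + 8582/327) = √(2529425/327) = 5*√33084879/327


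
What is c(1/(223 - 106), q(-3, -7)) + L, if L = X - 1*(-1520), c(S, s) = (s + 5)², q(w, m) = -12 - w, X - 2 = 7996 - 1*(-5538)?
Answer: 15072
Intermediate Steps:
X = 13536 (X = 2 + (7996 - 1*(-5538)) = 2 + (7996 + 5538) = 2 + 13534 = 13536)
c(S, s) = (5 + s)²
L = 15056 (L = 13536 - 1*(-1520) = 13536 + 1520 = 15056)
c(1/(223 - 106), q(-3, -7)) + L = (5 + (-12 - 1*(-3)))² + 15056 = (5 + (-12 + 3))² + 15056 = (5 - 9)² + 15056 = (-4)² + 15056 = 16 + 15056 = 15072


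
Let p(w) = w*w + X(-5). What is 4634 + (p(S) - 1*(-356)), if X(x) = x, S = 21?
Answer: 5426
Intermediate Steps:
p(w) = -5 + w**2 (p(w) = w*w - 5 = w**2 - 5 = -5 + w**2)
4634 + (p(S) - 1*(-356)) = 4634 + ((-5 + 21**2) - 1*(-356)) = 4634 + ((-5 + 441) + 356) = 4634 + (436 + 356) = 4634 + 792 = 5426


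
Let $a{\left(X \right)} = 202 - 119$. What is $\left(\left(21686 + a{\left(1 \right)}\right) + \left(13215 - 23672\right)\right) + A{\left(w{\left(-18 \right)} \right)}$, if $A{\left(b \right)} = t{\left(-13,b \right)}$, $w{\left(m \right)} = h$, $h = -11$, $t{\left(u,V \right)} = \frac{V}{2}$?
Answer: $\frac{22613}{2} \approx 11307.0$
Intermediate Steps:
$t{\left(u,V \right)} = \frac{V}{2}$ ($t{\left(u,V \right)} = V \frac{1}{2} = \frac{V}{2}$)
$w{\left(m \right)} = -11$
$A{\left(b \right)} = \frac{b}{2}$
$a{\left(X \right)} = 83$ ($a{\left(X \right)} = 202 - 119 = 83$)
$\left(\left(21686 + a{\left(1 \right)}\right) + \left(13215 - 23672\right)\right) + A{\left(w{\left(-18 \right)} \right)} = \left(\left(21686 + 83\right) + \left(13215 - 23672\right)\right) + \frac{1}{2} \left(-11\right) = \left(21769 + \left(13215 - 23672\right)\right) - \frac{11}{2} = \left(21769 - 10457\right) - \frac{11}{2} = 11312 - \frac{11}{2} = \frac{22613}{2}$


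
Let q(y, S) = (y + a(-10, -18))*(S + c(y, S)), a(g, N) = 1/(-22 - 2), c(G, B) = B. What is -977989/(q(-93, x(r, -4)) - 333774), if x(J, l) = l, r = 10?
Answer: 2933967/999089 ≈ 2.9366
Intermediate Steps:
a(g, N) = -1/24 (a(g, N) = 1/(-24) = -1/24)
q(y, S) = 2*S*(-1/24 + y) (q(y, S) = (y - 1/24)*(S + S) = (-1/24 + y)*(2*S) = 2*S*(-1/24 + y))
-977989/(q(-93, x(r, -4)) - 333774) = -977989/((1/12)*(-4)*(-1 + 24*(-93)) - 333774) = -977989/((1/12)*(-4)*(-1 - 2232) - 333774) = -977989/((1/12)*(-4)*(-2233) - 333774) = -977989/(2233/3 - 333774) = -977989/(-999089/3) = -977989*(-3/999089) = 2933967/999089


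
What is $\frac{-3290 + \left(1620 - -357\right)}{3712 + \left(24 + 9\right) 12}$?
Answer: $- \frac{101}{316} \approx -0.31962$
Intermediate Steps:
$\frac{-3290 + \left(1620 - -357\right)}{3712 + \left(24 + 9\right) 12} = \frac{-3290 + \left(1620 + 357\right)}{3712 + 33 \cdot 12} = \frac{-3290 + 1977}{3712 + 396} = - \frac{1313}{4108} = \left(-1313\right) \frac{1}{4108} = - \frac{101}{316}$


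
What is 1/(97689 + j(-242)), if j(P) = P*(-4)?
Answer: 1/98657 ≈ 1.0136e-5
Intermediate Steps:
j(P) = -4*P
1/(97689 + j(-242)) = 1/(97689 - 4*(-242)) = 1/(97689 + 968) = 1/98657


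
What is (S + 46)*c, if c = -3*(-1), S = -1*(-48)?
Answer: 282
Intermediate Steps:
S = 48
c = 3
(S + 46)*c = (48 + 46)*3 = 94*3 = 282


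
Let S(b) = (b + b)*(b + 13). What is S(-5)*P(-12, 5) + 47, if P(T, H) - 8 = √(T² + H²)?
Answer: -1633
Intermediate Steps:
S(b) = 2*b*(13 + b) (S(b) = (2*b)*(13 + b) = 2*b*(13 + b))
P(T, H) = 8 + √(H² + T²) (P(T, H) = 8 + √(T² + H²) = 8 + √(H² + T²))
S(-5)*P(-12, 5) + 47 = (2*(-5)*(13 - 5))*(8 + √(5² + (-12)²)) + 47 = (2*(-5)*8)*(8 + √(25 + 144)) + 47 = -80*(8 + √169) + 47 = -80*(8 + 13) + 47 = -80*21 + 47 = -1680 + 47 = -1633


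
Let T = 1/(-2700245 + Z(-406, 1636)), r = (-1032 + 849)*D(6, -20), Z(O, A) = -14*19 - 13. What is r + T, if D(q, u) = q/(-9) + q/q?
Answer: -164731965/2700524 ≈ -61.000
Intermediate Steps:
Z(O, A) = -279 (Z(O, A) = -266 - 13 = -279)
D(q, u) = 1 - q/9 (D(q, u) = q*(-⅑) + 1 = -q/9 + 1 = 1 - q/9)
r = -61 (r = (-1032 + 849)*(1 - ⅑*6) = -183*(1 - ⅔) = -183*⅓ = -61)
T = -1/2700524 (T = 1/(-2700245 - 279) = 1/(-2700524) = -1/2700524 ≈ -3.7030e-7)
r + T = -61 - 1/2700524 = -164731965/2700524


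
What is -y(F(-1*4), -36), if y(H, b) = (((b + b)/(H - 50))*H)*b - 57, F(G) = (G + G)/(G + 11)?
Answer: -165/179 ≈ -0.92179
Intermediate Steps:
F(G) = 2*G/(11 + G) (F(G) = (2*G)/(11 + G) = 2*G/(11 + G))
y(H, b) = -57 + 2*H*b**2/(-50 + H) (y(H, b) = (((2*b)/(-50 + H))*H)*b - 57 = ((2*b/(-50 + H))*H)*b - 57 = (2*H*b/(-50 + H))*b - 57 = 2*H*b**2/(-50 + H) - 57 = -57 + 2*H*b**2/(-50 + H))
-y(F(-1*4), -36) = -(2850 - 114*(-1*4)/(11 - 1*4) + 2*(2*(-1*4)/(11 - 1*4))*(-36)**2)/(-50 + 2*(-1*4)/(11 - 1*4)) = -(2850 - 114*(-4)/(11 - 4) + 2*(2*(-4)/(11 - 4))*1296)/(-50 + 2*(-4)/(11 - 4)) = -(2850 - 114*(-4)/7 + 2*(2*(-4)/7)*1296)/(-50 + 2*(-4)/7) = -(2850 - 114*(-4)/7 + 2*(2*(-4)*(1/7))*1296)/(-50 + 2*(-4)*(1/7)) = -(2850 - 57*(-8/7) + 2*(-8/7)*1296)/(-50 - 8/7) = -(2850 + 456/7 - 20736/7)/(-358/7) = -(-7)*(-330)/(358*7) = -1*165/179 = -165/179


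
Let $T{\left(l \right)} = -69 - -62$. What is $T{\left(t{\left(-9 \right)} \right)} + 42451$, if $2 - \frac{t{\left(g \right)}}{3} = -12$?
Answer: $42444$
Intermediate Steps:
$t{\left(g \right)} = 42$ ($t{\left(g \right)} = 6 - -36 = 6 + 36 = 42$)
$T{\left(l \right)} = -7$ ($T{\left(l \right)} = -69 + 62 = -7$)
$T{\left(t{\left(-9 \right)} \right)} + 42451 = -7 + 42451 = 42444$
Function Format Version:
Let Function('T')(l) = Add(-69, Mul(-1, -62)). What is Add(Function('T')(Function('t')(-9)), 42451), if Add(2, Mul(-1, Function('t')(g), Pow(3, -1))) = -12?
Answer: 42444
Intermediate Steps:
Function('t')(g) = 42 (Function('t')(g) = Add(6, Mul(-3, -12)) = Add(6, 36) = 42)
Function('T')(l) = -7 (Function('T')(l) = Add(-69, 62) = -7)
Add(Function('T')(Function('t')(-9)), 42451) = Add(-7, 42451) = 42444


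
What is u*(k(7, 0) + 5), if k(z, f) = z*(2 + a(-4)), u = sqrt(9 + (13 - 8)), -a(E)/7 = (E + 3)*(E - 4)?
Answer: -373*sqrt(14) ≈ -1395.6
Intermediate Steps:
a(E) = -7*(-4 + E)*(3 + E) (a(E) = -7*(E + 3)*(E - 4) = -7*(3 + E)*(-4 + E) = -7*(-4 + E)*(3 + E))
u = sqrt(14) (u = sqrt(9 + 5) = sqrt(14) ≈ 3.7417)
k(z, f) = -54*z (k(z, f) = z*(2 + (84 - 7*(-4)**2 + 7*(-4))) = z*(2 + (84 - 7*16 - 28)) = z*(2 + (84 - 112 - 28)) = z*(2 - 56) = z*(-54) = -54*z)
u*(k(7, 0) + 5) = sqrt(14)*(-54*7 + 5) = sqrt(14)*(-378 + 5) = sqrt(14)*(-373) = -373*sqrt(14)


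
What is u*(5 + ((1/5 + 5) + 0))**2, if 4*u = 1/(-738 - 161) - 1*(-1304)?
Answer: 609827859/17980 ≈ 33917.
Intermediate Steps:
u = 1172295/3596 (u = (1/(-738 - 161) - 1*(-1304))/4 = (1/(-899) + 1304)/4 = (-1/899 + 1304)/4 = (1/4)*(1172295/899) = 1172295/3596 ≈ 326.00)
u*(5 + ((1/5 + 5) + 0))**2 = 1172295*(5 + ((1/5 + 5) + 0))**2/3596 = 1172295*(5 + (26/5 + 0))**2/3596 = 1172295*(5 + 26/5)**2/3596 = 1172295*(51/5)**2/3596 = (1172295/3596)*(2601/25) = 609827859/17980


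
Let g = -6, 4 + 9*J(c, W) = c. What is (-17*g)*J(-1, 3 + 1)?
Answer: -170/3 ≈ -56.667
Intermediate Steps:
J(c, W) = -4/9 + c/9
(-17*g)*J(-1, 3 + 1) = (-17*(-6))*(-4/9 + (1/9)*(-1)) = 102*(-4/9 - 1/9) = 102*(-5/9) = -170/3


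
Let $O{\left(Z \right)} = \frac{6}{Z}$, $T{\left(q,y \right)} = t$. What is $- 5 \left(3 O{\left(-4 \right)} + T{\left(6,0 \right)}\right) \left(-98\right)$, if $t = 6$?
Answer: $735$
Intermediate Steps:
$T{\left(q,y \right)} = 6$
$- 5 \left(3 O{\left(-4 \right)} + T{\left(6,0 \right)}\right) \left(-98\right) = - 5 \left(3 \frac{6}{-4} + 6\right) \left(-98\right) = - 5 \left(3 \cdot 6 \left(- \frac{1}{4}\right) + 6\right) \left(-98\right) = - 5 \left(3 \left(- \frac{3}{2}\right) + 6\right) \left(-98\right) = - 5 \left(- \frac{9}{2} + 6\right) \left(-98\right) = \left(-5\right) \frac{3}{2} \left(-98\right) = \left(- \frac{15}{2}\right) \left(-98\right) = 735$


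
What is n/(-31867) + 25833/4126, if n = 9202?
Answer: 785252759/131483242 ≈ 5.9723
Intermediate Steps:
n/(-31867) + 25833/4126 = 9202/(-31867) + 25833/4126 = 9202*(-1/31867) + 25833*(1/4126) = -9202/31867 + 25833/4126 = 785252759/131483242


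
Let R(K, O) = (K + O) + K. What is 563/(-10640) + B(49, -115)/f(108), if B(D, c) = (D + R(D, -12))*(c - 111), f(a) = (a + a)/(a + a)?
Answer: -324626963/10640 ≈ -30510.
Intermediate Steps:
f(a) = 1 (f(a) = (2*a)/((2*a)) = (2*a)*(1/(2*a)) = 1)
R(K, O) = O + 2*K
B(D, c) = (-111 + c)*(-12 + 3*D) (B(D, c) = (D + (-12 + 2*D))*(c - 111) = (-12 + 3*D)*(-111 + c) = (-111 + c)*(-12 + 3*D))
563/(-10640) + B(49, -115)/f(108) = 563/(-10640) + (1332 - 333*49 - 12*(-115) + 3*49*(-115))/1 = 563*(-1/10640) + (1332 - 16317 + 1380 - 16905)*1 = -563/10640 - 30510*1 = -563/10640 - 30510 = -324626963/10640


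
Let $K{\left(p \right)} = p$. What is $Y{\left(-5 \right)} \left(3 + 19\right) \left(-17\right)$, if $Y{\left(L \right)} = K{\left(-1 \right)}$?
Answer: $374$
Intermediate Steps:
$Y{\left(L \right)} = -1$
$Y{\left(-5 \right)} \left(3 + 19\right) \left(-17\right) = - \left(3 + 19\right) \left(-17\right) = - 22 \left(-17\right) = \left(-1\right) \left(-374\right) = 374$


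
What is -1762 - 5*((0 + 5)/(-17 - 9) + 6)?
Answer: -46567/26 ≈ -1791.0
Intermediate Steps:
-1762 - 5*((0 + 5)/(-17 - 9) + 6) = -1762 - 5*(5/(-26) + 6) = -1762 - 5*(5*(-1/26) + 6) = -1762 - 5*(-5/26 + 6) = -1762 - 5*151/26 = -1762 - 755/26 = -46567/26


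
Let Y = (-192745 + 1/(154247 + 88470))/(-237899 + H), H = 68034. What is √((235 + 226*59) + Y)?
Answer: √23067065905802249676152845/41229123205 ≈ 116.49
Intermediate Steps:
Y = 46782488164/41229123205 (Y = (-192745 + 1/(154247 + 88470))/(-237899 + 68034) = (-192745 + 1/242717)/(-169865) = (-192745 + 1/242717)*(-1/169865) = -46782488164/242717*(-1/169865) = 46782488164/41229123205 ≈ 1.1347)
√((235 + 226*59) + Y) = √((235 + 226*59) + 46782488164/41229123205) = √((235 + 13334) + 46782488164/41229123205) = √(13569 + 46782488164/41229123205) = √(559484755256809/41229123205) = √23067065905802249676152845/41229123205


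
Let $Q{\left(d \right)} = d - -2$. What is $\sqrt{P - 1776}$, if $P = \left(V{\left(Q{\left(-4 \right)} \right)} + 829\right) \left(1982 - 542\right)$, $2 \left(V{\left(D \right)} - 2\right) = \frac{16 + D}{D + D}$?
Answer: $2 \sqrt{298086} \approx 1091.9$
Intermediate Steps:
$Q{\left(d \right)} = 2 + d$ ($Q{\left(d \right)} = d + 2 = 2 + d$)
$V{\left(D \right)} = 2 + \frac{16 + D}{4 D}$ ($V{\left(D \right)} = 2 + \frac{\left(16 + D\right) \frac{1}{D + D}}{2} = 2 + \frac{\left(16 + D\right) \frac{1}{2 D}}{2} = 2 + \frac{\frac{1}{2} \frac{1}{D} \left(16 + D\right)}{2} = 2 + \frac{16 + D}{4 D}$)
$P = 1194120$ ($P = \left(\left(\frac{9}{4} + \frac{4}{2 - 4}\right) + 829\right) \left(1982 - 542\right) = \left(\left(\frac{9}{4} + \frac{4}{-2}\right) + 829\right) 1440 = \left(\left(\frac{9}{4} + 4 \left(- \frac{1}{2}\right)\right) + 829\right) 1440 = \left(\left(\frac{9}{4} - 2\right) + 829\right) 1440 = \left(\frac{1}{4} + 829\right) 1440 = \frac{3317}{4} \cdot 1440 = 1194120$)
$\sqrt{P - 1776} = \sqrt{1194120 - 1776} = \sqrt{1192344} = 2 \sqrt{298086}$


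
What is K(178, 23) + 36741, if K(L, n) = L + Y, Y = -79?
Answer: 36840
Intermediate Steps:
K(L, n) = -79 + L (K(L, n) = L - 79 = -79 + L)
K(178, 23) + 36741 = (-79 + 178) + 36741 = 99 + 36741 = 36840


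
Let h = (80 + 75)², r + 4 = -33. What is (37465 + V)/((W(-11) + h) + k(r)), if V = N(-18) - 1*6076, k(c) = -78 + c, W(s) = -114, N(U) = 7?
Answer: 7849/5949 ≈ 1.3194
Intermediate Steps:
r = -37 (r = -4 - 33 = -37)
h = 24025 (h = 155² = 24025)
V = -6069 (V = 7 - 1*6076 = 7 - 6076 = -6069)
(37465 + V)/((W(-11) + h) + k(r)) = (37465 - 6069)/((-114 + 24025) + (-78 - 37)) = 31396/(23911 - 115) = 31396/23796 = 31396*(1/23796) = 7849/5949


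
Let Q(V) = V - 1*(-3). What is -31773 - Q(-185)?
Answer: -31591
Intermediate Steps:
Q(V) = 3 + V (Q(V) = V + 3 = 3 + V)
-31773 - Q(-185) = -31773 - (3 - 185) = -31773 - 1*(-182) = -31773 + 182 = -31591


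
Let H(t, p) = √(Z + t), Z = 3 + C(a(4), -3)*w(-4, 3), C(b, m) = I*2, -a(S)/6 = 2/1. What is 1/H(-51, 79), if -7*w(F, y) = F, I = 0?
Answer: -I*√3/12 ≈ -0.14434*I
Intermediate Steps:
w(F, y) = -F/7
a(S) = -12 (a(S) = -12/1 = -12)
C(b, m) = 0 (C(b, m) = 0*2 = 0)
Z = 3 (Z = 3 + 0*(-⅐*(-4)) = 3 + 0*(4/7) = 3 + 0 = 3)
H(t, p) = √(3 + t)
1/H(-51, 79) = 1/(√(3 - 51)) = 1/(√(-48)) = 1/(4*I*√3) = -I*√3/12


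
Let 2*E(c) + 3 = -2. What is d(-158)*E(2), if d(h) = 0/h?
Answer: 0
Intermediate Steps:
d(h) = 0
E(c) = -5/2 (E(c) = -3/2 + (½)*(-2) = -3/2 - 1 = -5/2)
d(-158)*E(2) = 0*(-5/2) = 0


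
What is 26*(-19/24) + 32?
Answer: 137/12 ≈ 11.417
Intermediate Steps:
26*(-19/24) + 32 = -247/12 + 32 = 137/12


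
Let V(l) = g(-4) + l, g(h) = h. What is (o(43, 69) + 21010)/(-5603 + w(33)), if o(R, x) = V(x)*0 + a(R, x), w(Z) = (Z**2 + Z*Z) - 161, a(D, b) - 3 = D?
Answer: -10528/1793 ≈ -5.8717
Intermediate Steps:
a(D, b) = 3 + D
V(l) = -4 + l
w(Z) = -161 + 2*Z**2 (w(Z) = (Z**2 + Z**2) - 161 = 2*Z**2 - 161 = -161 + 2*Z**2)
o(R, x) = 3 + R (o(R, x) = (-4 + x)*0 + (3 + R) = 0 + (3 + R) = 3 + R)
(o(43, 69) + 21010)/(-5603 + w(33)) = ((3 + 43) + 21010)/(-5603 + (-161 + 2*33**2)) = (46 + 21010)/(-5603 + (-161 + 2*1089)) = 21056/(-5603 + (-161 + 2178)) = 21056/(-5603 + 2017) = 21056/(-3586) = 21056*(-1/3586) = -10528/1793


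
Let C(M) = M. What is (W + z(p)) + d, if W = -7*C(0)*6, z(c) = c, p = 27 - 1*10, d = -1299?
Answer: -1282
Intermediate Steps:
p = 17 (p = 27 - 10 = 17)
W = 0 (W = -7*0*6 = 0*6 = 0)
(W + z(p)) + d = (0 + 17) - 1299 = 17 - 1299 = -1282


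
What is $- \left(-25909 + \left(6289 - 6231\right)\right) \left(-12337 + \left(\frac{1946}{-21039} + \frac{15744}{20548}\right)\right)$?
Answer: $- \frac{11488851077376113}{36025781} \approx -3.1891 \cdot 10^{8}$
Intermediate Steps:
$- \left(-25909 + \left(6289 - 6231\right)\right) \left(-12337 + \left(\frac{1946}{-21039} + \frac{15744}{20548}\right)\right) = - \left(-25909 + 58\right) \left(-12337 + \left(1946 \left(- \frac{1}{21039}\right) + 15744 \cdot \frac{1}{20548}\right)\right) = - \left(-25851\right) \left(-12337 + \left(- \frac{1946}{21039} + \frac{3936}{5137}\right)\right) = - \left(-25851\right) \left(-12337 + \frac{72812902}{108077343}\right) = - \frac{\left(-25851\right) \left(-1333277367689\right)}{108077343} = \left(-1\right) \frac{11488851077376113}{36025781} = - \frac{11488851077376113}{36025781}$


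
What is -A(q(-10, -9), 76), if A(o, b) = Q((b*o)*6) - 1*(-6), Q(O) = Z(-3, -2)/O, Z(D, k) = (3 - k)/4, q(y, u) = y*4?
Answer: -87551/14592 ≈ -5.9999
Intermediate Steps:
q(y, u) = 4*y
Z(D, k) = ¾ - k/4 (Z(D, k) = (3 - k)*(¼) = ¾ - k/4)
Q(O) = 5/(4*O) (Q(O) = (¾ - ¼*(-2))/O = (¾ + ½)/O = 5/(4*O))
A(o, b) = 6 + 5/(24*b*o) (A(o, b) = 5/(4*(((b*o)*6))) - 1*(-6) = 5/(4*((6*b*o))) + 6 = 5*(1/(6*b*o))/4 + 6 = 5/(24*b*o) + 6 = 6 + 5/(24*b*o))
-A(q(-10, -9), 76) = -(6 + (5/24)/(76*(4*(-10)))) = -(6 + (5/24)*(1/76)/(-40)) = -(6 + (5/24)*(1/76)*(-1/40)) = -(6 - 1/14592) = -1*87551/14592 = -87551/14592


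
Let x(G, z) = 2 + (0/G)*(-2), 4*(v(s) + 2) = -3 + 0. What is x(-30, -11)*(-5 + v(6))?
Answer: -31/2 ≈ -15.500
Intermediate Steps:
v(s) = -11/4 (v(s) = -2 + (-3 + 0)/4 = -2 + (¼)*(-3) = -2 - ¾ = -11/4)
x(G, z) = 2 (x(G, z) = 2 + 0*(-2) = 2 + 0 = 2)
x(-30, -11)*(-5 + v(6)) = 2*(-5 - 11/4) = 2*(-31/4) = -31/2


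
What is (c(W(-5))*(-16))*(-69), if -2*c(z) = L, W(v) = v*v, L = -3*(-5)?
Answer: -8280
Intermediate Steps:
L = 15
W(v) = v²
c(z) = -15/2 (c(z) = -½*15 = -15/2)
(c(W(-5))*(-16))*(-69) = -15/2*(-16)*(-69) = 120*(-69) = -8280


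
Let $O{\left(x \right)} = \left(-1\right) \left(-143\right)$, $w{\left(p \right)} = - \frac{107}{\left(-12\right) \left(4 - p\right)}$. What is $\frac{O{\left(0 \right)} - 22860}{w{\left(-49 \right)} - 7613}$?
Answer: $\frac{14448012}{4841761} \approx 2.984$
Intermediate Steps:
$w{\left(p \right)} = - \frac{107}{-48 + 12 p}$
$O{\left(x \right)} = 143$
$\frac{O{\left(0 \right)} - 22860}{w{\left(-49 \right)} - 7613} = \frac{143 - 22860}{- \frac{107}{-48 + 12 \left(-49\right)} - 7613} = - \frac{22717}{- \frac{107}{-48 - 588} - 7613} = - \frac{22717}{- \frac{107}{-636} - 7613} = - \frac{22717}{\left(-107\right) \left(- \frac{1}{636}\right) - 7613} = - \frac{22717}{\frac{107}{636} - 7613} = - \frac{22717}{- \frac{4841761}{636}} = \left(-22717\right) \left(- \frac{636}{4841761}\right) = \frac{14448012}{4841761}$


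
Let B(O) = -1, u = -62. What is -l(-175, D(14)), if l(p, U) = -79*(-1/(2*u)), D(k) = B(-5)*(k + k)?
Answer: 79/124 ≈ 0.63710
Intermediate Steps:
D(k) = -2*k (D(k) = -(k + k) = -2*k)
l(p, U) = -79/124 (l(p, U) = -79/((-2*(-62))) = -79/124)
-l(-175, D(14)) = -1*(-79/124) = 79/124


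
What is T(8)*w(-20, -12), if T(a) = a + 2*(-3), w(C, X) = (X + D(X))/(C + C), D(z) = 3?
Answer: 9/20 ≈ 0.45000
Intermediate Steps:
w(C, X) = (3 + X)/(2*C) (w(C, X) = (X + 3)/(C + C) = (3 + X)/((2*C)) = (3 + X)*(1/(2*C)) = (3 + X)/(2*C))
T(a) = -6 + a (T(a) = a - 6 = -6 + a)
T(8)*w(-20, -12) = (-6 + 8)*((½)*(3 - 12)/(-20)) = 2*((½)*(-1/20)*(-9)) = 2*(9/40) = 9/20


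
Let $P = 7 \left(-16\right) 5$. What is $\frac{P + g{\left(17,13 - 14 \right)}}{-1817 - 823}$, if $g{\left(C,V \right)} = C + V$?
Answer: $\frac{34}{165} \approx 0.20606$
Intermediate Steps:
$P = -560$ ($P = \left(-112\right) 5 = -560$)
$\frac{P + g{\left(17,13 - 14 \right)}}{-1817 - 823} = \frac{-560 + \left(17 + \left(13 - 14\right)\right)}{-1817 - 823} = \frac{-560 + \left(17 + \left(13 - 14\right)\right)}{-2640} = \left(-560 + \left(17 - 1\right)\right) \left(- \frac{1}{2640}\right) = \left(-560 + 16\right) \left(- \frac{1}{2640}\right) = \left(-544\right) \left(- \frac{1}{2640}\right) = \frac{34}{165}$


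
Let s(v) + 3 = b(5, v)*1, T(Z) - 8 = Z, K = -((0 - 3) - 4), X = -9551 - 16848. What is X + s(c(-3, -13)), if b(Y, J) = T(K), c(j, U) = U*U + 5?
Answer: -26387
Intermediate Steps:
X = -26399
K = 7 (K = -(-3 - 4) = -1*(-7) = 7)
c(j, U) = 5 + U**2 (c(j, U) = U**2 + 5 = 5 + U**2)
T(Z) = 8 + Z
b(Y, J) = 15 (b(Y, J) = 8 + 7 = 15)
s(v) = 12 (s(v) = -3 + 15*1 = -3 + 15 = 12)
X + s(c(-3, -13)) = -26399 + 12 = -26387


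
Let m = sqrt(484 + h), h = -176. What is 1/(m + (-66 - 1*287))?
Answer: -353/124301 - 2*sqrt(77)/124301 ≈ -0.0029811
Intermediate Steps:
m = 2*sqrt(77) (m = sqrt(484 - 176) = sqrt(308) = 2*sqrt(77) ≈ 17.550)
1/(m + (-66 - 1*287)) = 1/(2*sqrt(77) + (-66 - 1*287)) = 1/(2*sqrt(77) + (-66 - 287)) = 1/(2*sqrt(77) - 353) = 1/(-353 + 2*sqrt(77))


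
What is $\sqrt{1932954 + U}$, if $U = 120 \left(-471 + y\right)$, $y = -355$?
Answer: $\sqrt{1833834} \approx 1354.2$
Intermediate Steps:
$U = -99120$ ($U = 120 \left(-471 - 355\right) = 120 \left(-826\right) = -99120$)
$\sqrt{1932954 + U} = \sqrt{1932954 - 99120} = \sqrt{1833834}$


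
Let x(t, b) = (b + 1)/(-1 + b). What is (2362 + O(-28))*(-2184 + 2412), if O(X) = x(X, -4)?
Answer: 2693364/5 ≈ 5.3867e+5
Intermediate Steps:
x(t, b) = (1 + b)/(-1 + b)
O(X) = ⅗ (O(X) = (1 - 4)/(-1 - 4) = -3/(-5) = -⅕*(-3) = ⅗)
(2362 + O(-28))*(-2184 + 2412) = (2362 + ⅗)*(-2184 + 2412) = (11813/5)*228 = 2693364/5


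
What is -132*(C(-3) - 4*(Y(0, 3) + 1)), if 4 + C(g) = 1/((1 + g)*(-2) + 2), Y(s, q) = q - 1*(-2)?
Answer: 3674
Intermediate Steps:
Y(s, q) = 2 + q (Y(s, q) = q + 2 = 2 + q)
C(g) = -4 - 1/(2*g) (C(g) = -4 + 1/((1 + g)*(-2) + 2) = -4 + 1/((-2 - 2*g) + 2) = -4 + 1/(-2*g) = -4 - 1/(2*g))
-132*(C(-3) - 4*(Y(0, 3) + 1)) = -132*((-4 - 1/2/(-3)) - 4*((2 + 3) + 1)) = -132*((-4 - 1/2*(-1/3)) - 4*(5 + 1)) = -132*((-4 + 1/6) - 4*6) = -132*(-23/6 - 24) = -132*(-167/6) = 3674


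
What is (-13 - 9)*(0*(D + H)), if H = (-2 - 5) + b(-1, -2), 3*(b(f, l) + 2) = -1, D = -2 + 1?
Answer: 0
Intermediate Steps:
D = -1
b(f, l) = -7/3 (b(f, l) = -2 + (⅓)*(-1) = -2 - ⅓ = -7/3)
H = -28/3 (H = (-2 - 5) - 7/3 = -7 - 7/3 = -28/3 ≈ -9.3333)
(-13 - 9)*(0*(D + H)) = (-13 - 9)*(0*(-1 - 28/3)) = -0*(-31)/3 = -22*0 = 0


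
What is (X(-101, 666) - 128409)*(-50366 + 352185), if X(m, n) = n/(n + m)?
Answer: -21897094912161/565 ≈ -3.8756e+10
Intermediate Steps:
X(m, n) = n/(m + n)
(X(-101, 666) - 128409)*(-50366 + 352185) = (666/(-101 + 666) - 128409)*(-50366 + 352185) = (666/565 - 128409)*301819 = -72550419/565*301819 = -21897094912161/565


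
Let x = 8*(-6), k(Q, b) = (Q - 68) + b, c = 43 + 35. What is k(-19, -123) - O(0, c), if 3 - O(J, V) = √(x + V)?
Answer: -213 + √30 ≈ -207.52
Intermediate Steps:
c = 78
k(Q, b) = -68 + Q + b (k(Q, b) = (-68 + Q) + b = -68 + Q + b)
x = -48
O(J, V) = 3 - √(-48 + V)
k(-19, -123) - O(0, c) = (-68 - 19 - 123) - (3 - √(-48 + 78)) = -210 - (3 - √30) = -210 + (-3 + √30) = -213 + √30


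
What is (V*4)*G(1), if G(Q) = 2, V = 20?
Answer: 160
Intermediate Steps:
(V*4)*G(1) = (20*4)*2 = 80*2 = 160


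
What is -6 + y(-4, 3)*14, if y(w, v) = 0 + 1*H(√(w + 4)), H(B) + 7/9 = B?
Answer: -152/9 ≈ -16.889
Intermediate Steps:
H(B) = -7/9 + B
y(w, v) = -7/9 + √(4 + w) (y(w, v) = 0 + 1*(-7/9 + √(w + 4)) = 0 + 1*(-7/9 + √(4 + w)) = 0 + (-7/9 + √(4 + w)) = -7/9 + √(4 + w))
-6 + y(-4, 3)*14 = -6 + (-7/9 + √(4 - 4))*14 = -6 + (-7/9 + √0)*14 = -6 + (-7/9 + 0)*14 = -6 - 7/9*14 = -6 - 98/9 = -152/9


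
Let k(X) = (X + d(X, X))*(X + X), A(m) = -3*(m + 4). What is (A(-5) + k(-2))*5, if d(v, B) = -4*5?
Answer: 455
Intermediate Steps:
d(v, B) = -20
A(m) = -12 - 3*m (A(m) = -3*(4 + m) = -12 - 3*m)
k(X) = 2*X*(-20 + X) (k(X) = (X - 20)*(X + X) = (-20 + X)*(2*X) = 2*X*(-20 + X))
(A(-5) + k(-2))*5 = ((-12 - 3*(-5)) + 2*(-2)*(-20 - 2))*5 = ((-12 + 15) + 2*(-2)*(-22))*5 = (3 + 88)*5 = 91*5 = 455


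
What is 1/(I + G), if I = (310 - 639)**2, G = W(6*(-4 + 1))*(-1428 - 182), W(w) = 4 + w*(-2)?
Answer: 1/43841 ≈ 2.2810e-5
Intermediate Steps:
W(w) = 4 - 2*w
G = -64400 (G = (4 - 12*(-4 + 1))*(-1428 - 182) = (4 - 12*(-3))*(-1610) = (4 - 2*(-18))*(-1610) = (4 + 36)*(-1610) = 40*(-1610) = -64400)
I = 108241 (I = (-329)**2 = 108241)
1/(I + G) = 1/(108241 - 64400) = 1/43841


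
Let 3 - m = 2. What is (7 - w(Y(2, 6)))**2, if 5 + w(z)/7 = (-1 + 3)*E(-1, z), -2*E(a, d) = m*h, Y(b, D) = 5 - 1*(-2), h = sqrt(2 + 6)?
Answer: 2156 + 1176*sqrt(2) ≈ 3819.1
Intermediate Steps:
m = 1 (m = 3 - 1*2 = 3 - 2 = 1)
h = 2*sqrt(2) (h = sqrt(8) = 2*sqrt(2) ≈ 2.8284)
Y(b, D) = 7 (Y(b, D) = 5 + 2 = 7)
E(a, d) = -sqrt(2) (E(a, d) = -2*sqrt(2)/2 = -sqrt(2))
w(z) = -35 - 14*sqrt(2) (w(z) = -35 + 7*((-1 + 3)*(-sqrt(2))) = -35 + 7*(2*(-sqrt(2))) = -35 + 7*(-2*sqrt(2)) = -35 - 14*sqrt(2))
(7 - w(Y(2, 6)))**2 = (7 - (-35 - 14*sqrt(2)))**2 = (7 + (35 + 14*sqrt(2)))**2 = (42 + 14*sqrt(2))**2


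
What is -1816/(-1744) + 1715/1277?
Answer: 663749/278386 ≈ 2.3843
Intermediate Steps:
-1816/(-1744) + 1715/1277 = -1816*(-1/1744) + 1715*(1/1277) = 227/218 + 1715/1277 = 663749/278386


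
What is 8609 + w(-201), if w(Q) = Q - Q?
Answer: 8609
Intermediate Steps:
w(Q) = 0
8609 + w(-201) = 8609 + 0 = 8609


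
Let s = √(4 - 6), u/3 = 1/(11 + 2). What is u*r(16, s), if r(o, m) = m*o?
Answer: 48*I*√2/13 ≈ 5.2217*I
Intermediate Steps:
u = 3/13 (u = 3/(11 + 2) = 3/13 ≈ 0.23077)
s = I*√2 (s = √(-2) = I*√2 ≈ 1.4142*I)
u*r(16, s) = 3*((I*√2)*16)/13 = 3*(16*I*√2)/13 = 48*I*√2/13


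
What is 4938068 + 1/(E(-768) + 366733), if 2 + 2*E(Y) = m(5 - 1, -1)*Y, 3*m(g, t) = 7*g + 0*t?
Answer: 1793249518065/363148 ≈ 4.9381e+6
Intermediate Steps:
m(g, t) = 7*g/3 (m(g, t) = (7*g + 0*t)/3 = (7*g + 0)/3 = (7*g)/3 = 7*g/3)
E(Y) = -1 + 14*Y/3 (E(Y) = -1 + ((7*(5 - 1)/3)*Y)/2 = -1 + (((7/3)*4)*Y)/2 = -1 + (28*Y/3)/2 = -1 + 14*Y/3)
4938068 + 1/(E(-768) + 366733) = 4938068 + 1/((-1 + (14/3)*(-768)) + 366733) = 4938068 + 1/((-1 - 3584) + 366733) = 4938068 + 1/(-3585 + 366733) = 4938068 + 1/363148 = 1793249518065/363148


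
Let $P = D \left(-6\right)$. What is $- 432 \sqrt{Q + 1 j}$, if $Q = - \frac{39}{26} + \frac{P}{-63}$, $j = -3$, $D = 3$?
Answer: $- \frac{216 i \sqrt{826}}{7} \approx - 886.84 i$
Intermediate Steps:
$P = -18$ ($P = 3 \left(-6\right) = -18$)
$Q = - \frac{17}{14}$ ($Q = - \frac{39}{26} - \frac{18}{-63} = \left(-39\right) \frac{1}{26} - - \frac{2}{7} = - \frac{3}{2} + \frac{2}{7} = - \frac{17}{14} \approx -1.2143$)
$- 432 \sqrt{Q + 1 j} = - 432 \sqrt{- \frac{17}{14} + 1 \left(-3\right)} = - 432 \sqrt{- \frac{17}{14} - 3} = - 432 \sqrt{- \frac{59}{14}} = - 432 \frac{i \sqrt{826}}{14} = - \frac{216 i \sqrt{826}}{7}$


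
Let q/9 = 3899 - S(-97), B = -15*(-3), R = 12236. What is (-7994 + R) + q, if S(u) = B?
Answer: 38928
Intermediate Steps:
B = 45
S(u) = 45
q = 34686 (q = 9*(3899 - 1*45) = 9*(3899 - 45) = 9*3854 = 34686)
(-7994 + R) + q = (-7994 + 12236) + 34686 = 4242 + 34686 = 38928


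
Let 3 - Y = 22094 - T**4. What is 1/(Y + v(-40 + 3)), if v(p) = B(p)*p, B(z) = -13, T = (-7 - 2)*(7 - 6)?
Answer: -1/15049 ≈ -6.6450e-5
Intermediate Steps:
T = -9 (T = -9*1 = -9)
v(p) = -13*p
Y = -15530 (Y = 3 - (22094 - 1*(-9)**4) = 3 - (22094 - 1*6561) = 3 - (22094 - 6561) = 3 - 1*15533 = 3 - 15533 = -15530)
1/(Y + v(-40 + 3)) = 1/(-15530 - 13*(-40 + 3)) = 1/(-15530 - 13*(-37)) = 1/(-15530 + 481) = 1/(-15049) = -1/15049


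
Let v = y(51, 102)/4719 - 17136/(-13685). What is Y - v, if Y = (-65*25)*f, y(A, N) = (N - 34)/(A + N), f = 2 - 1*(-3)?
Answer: -39689956909/4884165 ≈ -8126.3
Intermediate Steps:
f = 5 (f = 2 + 3 = 5)
y(A, N) = (-34 + N)/(A + N)
Y = -8125 (Y = -65*25*5 = -1625*5 = -8125)
v = 6116284/4884165 (v = ((-34 + 102)/(51 + 102))/4719 - 17136/(-13685) = (68/153)*(1/4719) - 17136*(-1/13685) = ((1/153)*68)*(1/4719) + 144/115 = (4/9)*(1/4719) + 144/115 = 4/42471 + 144/115 = 6116284/4884165 ≈ 1.2523)
Y - v = -8125 - 1*6116284/4884165 = -8125 - 6116284/4884165 = -39689956909/4884165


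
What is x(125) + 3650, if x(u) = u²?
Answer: 19275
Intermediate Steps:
x(125) + 3650 = 125² + 3650 = 15625 + 3650 = 19275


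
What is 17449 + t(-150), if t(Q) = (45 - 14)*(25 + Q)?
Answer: 13574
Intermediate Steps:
t(Q) = 775 + 31*Q (t(Q) = 31*(25 + Q) = 775 + 31*Q)
17449 + t(-150) = 17449 + (775 + 31*(-150)) = 17449 + (775 - 4650) = 17449 - 3875 = 13574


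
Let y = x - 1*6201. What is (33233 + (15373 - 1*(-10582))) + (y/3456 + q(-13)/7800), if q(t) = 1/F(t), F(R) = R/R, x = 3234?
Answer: 22159665823/374400 ≈ 59187.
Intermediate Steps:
F(R) = 1
y = -2967 (y = 3234 - 1*6201 = 3234 - 6201 = -2967)
q(t) = 1 (q(t) = 1/1 = 1)
(33233 + (15373 - 1*(-10582))) + (y/3456 + q(-13)/7800) = (33233 + (15373 - 1*(-10582))) + (-2967/3456 + 1/7800) = (33233 + (15373 + 10582)) + (-2967*1/3456 + 1*(1/7800)) = (33233 + 25955) + (-989/1152 + 1/7800) = 59188 - 321377/374400 = 22159665823/374400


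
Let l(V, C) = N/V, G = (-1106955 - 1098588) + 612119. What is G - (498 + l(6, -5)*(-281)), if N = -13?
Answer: -9567185/6 ≈ -1.5945e+6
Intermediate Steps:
G = -1593424 (G = -2205543 + 612119 = -1593424)
l(V, C) = -13/V
G - (498 + l(6, -5)*(-281)) = -1593424 - (498 - 13/6*(-281)) = -1593424 - (498 + 3653/6) = -1593424 - 1*6641/6 = -1593424 - 6641/6 = -9567185/6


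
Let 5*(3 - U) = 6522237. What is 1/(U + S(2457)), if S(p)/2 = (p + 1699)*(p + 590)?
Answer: 5/120111098 ≈ 4.1628e-8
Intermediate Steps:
U = -6522222/5 (U = 3 - ⅕*6522237 = 3 - 6522237/5 = -6522222/5 ≈ -1.3044e+6)
S(p) = 2*(590 + p)*(1699 + p) (S(p) = 2*((p + 1699)*(p + 590)) = 2*((1699 + p)*(590 + p)) = 2*((590 + p)*(1699 + p)) = 2*(590 + p)*(1699 + p))
1/(U + S(2457)) = 1/(-6522222/5 + (2004820 + 2*2457² + 4578*2457)) = 1/(-6522222/5 + (2004820 + 2*6036849 + 11248146)) = 1/(-6522222/5 + (2004820 + 12073698 + 11248146)) = 1/(-6522222/5 + 25326664) = 1/(120111098/5) = 5/120111098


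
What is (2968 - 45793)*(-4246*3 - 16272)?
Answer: 1242353250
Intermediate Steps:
(2968 - 45793)*(-4246*3 - 16272) = -42825*(-12738 - 16272) = -42825*(-29010) = 1242353250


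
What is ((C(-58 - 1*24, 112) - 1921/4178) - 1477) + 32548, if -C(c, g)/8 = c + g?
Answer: 128809997/4178 ≈ 30831.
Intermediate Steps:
C(c, g) = -8*c - 8*g (C(c, g) = -8*(c + g) = -8*c - 8*g)
((C(-58 - 1*24, 112) - 1921/4178) - 1477) + 32548 = (((-8*(-58 - 1*24) - 8*112) - 1921/4178) - 1477) + 32548 = (((-8*(-58 - 24) - 896) - 1921*1/4178) - 1477) + 32548 = (((-8*(-82) - 896) - 1921/4178) - 1477) + 32548 = (((656 - 896) - 1921/4178) - 1477) + 32548 = ((-240 - 1921/4178) - 1477) + 32548 = (-1004641/4178 - 1477) + 32548 = -7175547/4178 + 32548 = 128809997/4178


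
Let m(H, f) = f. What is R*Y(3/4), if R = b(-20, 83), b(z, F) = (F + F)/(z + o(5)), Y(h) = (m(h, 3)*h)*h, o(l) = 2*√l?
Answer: -2241/152 - 2241*√5/1520 ≈ -18.040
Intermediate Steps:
Y(h) = 3*h² (Y(h) = (3*h)*h = 3*h²)
b(z, F) = 2*F/(z + 2*√5) (b(z, F) = (F + F)/(z + 2*√5) = (2*F)/(z + 2*√5) = 2*F/(z + 2*√5))
R = 166/(-20 + 2*√5) (R = 2*83/(-20 + 2*√5) = 166/(-20 + 2*√5) ≈ -10.690)
R*Y(3/4) = (-166/19 - 83*√5/95)*(3*(3/4)²) = (-166/19 - 83*√5/95)*(3*(3*(¼))²) = (-166/19 - 83*√5/95)*(3*(¾)²) = (-166/19 - 83*√5/95)*(3*(9/16)) = (-166/19 - 83*√5/95)*(27/16) = -2241/152 - 2241*√5/1520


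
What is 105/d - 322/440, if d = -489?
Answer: -33943/35860 ≈ -0.94654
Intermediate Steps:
105/d - 322/440 = 105/(-489) - 322/440 = 105*(-1/489) - 322*1/440 = -35/163 - 161/220 = -33943/35860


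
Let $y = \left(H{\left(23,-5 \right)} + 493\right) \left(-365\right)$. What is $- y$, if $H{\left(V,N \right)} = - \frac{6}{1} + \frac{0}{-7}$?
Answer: $177755$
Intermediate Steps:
$H{\left(V,N \right)} = -6$ ($H{\left(V,N \right)} = \left(-6\right) 1 + 0 \left(- \frac{1}{7}\right) = -6 + 0 = -6$)
$y = -177755$ ($y = \left(-6 + 493\right) \left(-365\right) = 487 \left(-365\right) = -177755$)
$- y = \left(-1\right) \left(-177755\right) = 177755$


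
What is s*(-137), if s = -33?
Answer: 4521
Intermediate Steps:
s*(-137) = -33*(-137) = 4521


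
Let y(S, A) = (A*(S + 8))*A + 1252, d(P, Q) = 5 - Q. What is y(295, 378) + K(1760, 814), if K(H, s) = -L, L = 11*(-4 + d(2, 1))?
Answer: 43295104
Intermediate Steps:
L = 0 (L = 11*(-4 + (5 - 1*1)) = 11*(-4 + (5 - 1)) = 11*(-4 + 4) = 11*0 = 0)
y(S, A) = 1252 + A²*(8 + S) (y(S, A) = (A*(8 + S))*A + 1252 = A²*(8 + S) + 1252 = 1252 + A²*(8 + S))
K(H, s) = 0 (K(H, s) = -1*0 = 0)
y(295, 378) + K(1760, 814) = (1252 + 8*378² + 295*378²) + 0 = (1252 + 8*142884 + 295*142884) + 0 = (1252 + 1143072 + 42150780) + 0 = 43295104 + 0 = 43295104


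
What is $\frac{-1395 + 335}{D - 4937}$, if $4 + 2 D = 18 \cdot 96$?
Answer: $\frac{212}{815} \approx 0.26012$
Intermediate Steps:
$D = 862$ ($D = -2 + \frac{18 \cdot 96}{2} = -2 + \frac{1}{2} \cdot 1728 = -2 + 864 = 862$)
$\frac{-1395 + 335}{D - 4937} = \frac{-1395 + 335}{862 - 4937} = - \frac{1060}{-4075} = \left(-1060\right) \left(- \frac{1}{4075}\right) = \frac{212}{815}$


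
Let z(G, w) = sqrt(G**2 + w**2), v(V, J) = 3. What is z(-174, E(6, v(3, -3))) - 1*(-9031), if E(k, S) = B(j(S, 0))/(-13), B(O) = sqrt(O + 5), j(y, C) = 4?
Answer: 9031 + 3*sqrt(568517)/13 ≈ 9205.0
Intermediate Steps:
B(O) = sqrt(5 + O)
E(k, S) = -3/13 (E(k, S) = sqrt(5 + 4)/(-13) = sqrt(9)*(-1/13) = 3*(-1/13) = -3/13)
z(-174, E(6, v(3, -3))) - 1*(-9031) = sqrt((-174)**2 + (-3/13)**2) - 1*(-9031) = sqrt(30276 + 9/169) + 9031 = sqrt(5116653/169) + 9031 = 3*sqrt(568517)/13 + 9031 = 9031 + 3*sqrt(568517)/13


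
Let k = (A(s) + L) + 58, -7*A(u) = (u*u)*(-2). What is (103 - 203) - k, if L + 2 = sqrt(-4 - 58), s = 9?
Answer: -1254/7 - I*sqrt(62) ≈ -179.14 - 7.874*I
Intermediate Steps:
A(u) = 2*u**2/7 (A(u) = -u*u*(-2)/7 = -u**2*(-2)/7 = -(-2)*u**2/7 = 2*u**2/7)
L = -2 + I*sqrt(62) (L = -2 + sqrt(-4 - 58) = -2 + sqrt(-62) = -2 + I*sqrt(62) ≈ -2.0 + 7.874*I)
k = 554/7 + I*sqrt(62) (k = ((2/7)*9**2 + (-2 + I*sqrt(62))) + 58 = ((2/7)*81 + (-2 + I*sqrt(62))) + 58 = (162/7 + (-2 + I*sqrt(62))) + 58 = (148/7 + I*sqrt(62)) + 58 = 554/7 + I*sqrt(62) ≈ 79.143 + 7.874*I)
(103 - 203) - k = (103 - 203) - (554/7 + I*sqrt(62)) = -100 + (-554/7 - I*sqrt(62)) = -1254/7 - I*sqrt(62)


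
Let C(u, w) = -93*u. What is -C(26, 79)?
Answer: 2418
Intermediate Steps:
-C(26, 79) = -(-93)*26 = -1*(-2418) = 2418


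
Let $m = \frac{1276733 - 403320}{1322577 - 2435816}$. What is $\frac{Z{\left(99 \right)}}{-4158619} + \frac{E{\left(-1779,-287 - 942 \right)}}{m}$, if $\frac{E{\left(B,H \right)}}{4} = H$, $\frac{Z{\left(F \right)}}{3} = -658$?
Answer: $\frac{22758804912839218}{3632191896647} \approx 6265.9$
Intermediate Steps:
$Z{\left(F \right)} = -1974$ ($Z{\left(F \right)} = 3 \left(-658\right) = -1974$)
$m = - \frac{873413}{1113239}$ ($m = \frac{873413}{-1113239} = 873413 \left(- \frac{1}{1113239}\right) = - \frac{873413}{1113239} \approx -0.78457$)
$E{\left(B,H \right)} = 4 H$
$\frac{Z{\left(99 \right)}}{-4158619} + \frac{E{\left(-1779,-287 - 942 \right)}}{m} = - \frac{1974}{-4158619} + \frac{4 \left(-287 - 942\right)}{- \frac{873413}{1113239}} = \left(-1974\right) \left(- \frac{1}{4158619}\right) + 4 \left(-1229\right) \left(- \frac{1113239}{873413}\right) = \frac{1974}{4158619} - - \frac{5472682924}{873413} = \frac{1974}{4158619} + \frac{5472682924}{873413} = \frac{22758804912839218}{3632191896647}$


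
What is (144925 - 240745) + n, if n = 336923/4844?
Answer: -463815157/4844 ≈ -95751.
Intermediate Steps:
n = 336923/4844 (n = 336923*(1/4844) = 336923/4844 ≈ 69.555)
(144925 - 240745) + n = (144925 - 240745) + 336923/4844 = -95820 + 336923/4844 = -463815157/4844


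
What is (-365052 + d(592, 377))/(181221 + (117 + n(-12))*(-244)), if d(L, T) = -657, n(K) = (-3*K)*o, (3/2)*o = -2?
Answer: -121903/54795 ≈ -2.2247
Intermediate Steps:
o = -4/3 (o = (2/3)*(-2) = -4/3 ≈ -1.3333)
n(K) = 4*K (n(K) = -3*K*(-4/3) = 4*K)
(-365052 + d(592, 377))/(181221 + (117 + n(-12))*(-244)) = (-365052 - 657)/(181221 + (117 + 4*(-12))*(-244)) = -365709/(181221 + (117 - 48)*(-244)) = -365709/(181221 + 69*(-244)) = -365709/(181221 - 16836) = -365709/164385 = -365709*1/164385 = -121903/54795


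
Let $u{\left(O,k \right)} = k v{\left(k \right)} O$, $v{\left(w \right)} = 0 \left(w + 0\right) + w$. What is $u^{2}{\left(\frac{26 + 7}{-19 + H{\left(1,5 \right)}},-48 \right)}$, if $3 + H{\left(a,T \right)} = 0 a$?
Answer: $11943936$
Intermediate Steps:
$v{\left(w \right)} = w$ ($v{\left(w \right)} = 0 w + w = 0 + w = w$)
$H{\left(a,T \right)} = -3$ ($H{\left(a,T \right)} = -3 + 0 a = -3 + 0 = -3$)
$u{\left(O,k \right)} = O k^{2}$ ($u{\left(O,k \right)} = k k O = k^{2} O = O k^{2}$)
$u^{2}{\left(\frac{26 + 7}{-19 + H{\left(1,5 \right)}},-48 \right)} = \left(\frac{26 + 7}{-19 - 3} \left(-48\right)^{2}\right)^{2} = \left(\frac{33}{-22} \cdot 2304\right)^{2} = \left(33 \left(- \frac{1}{22}\right) 2304\right)^{2} = \left(\left(- \frac{3}{2}\right) 2304\right)^{2} = \left(-3456\right)^{2} = 11943936$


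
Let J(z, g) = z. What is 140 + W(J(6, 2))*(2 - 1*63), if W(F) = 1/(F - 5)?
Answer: 79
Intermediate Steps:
W(F) = 1/(-5 + F)
140 + W(J(6, 2))*(2 - 1*63) = 140 + (2 - 1*63)/(-5 + 6) = 140 + (2 - 63)/1 = 140 + 1*(-61) = 140 - 61 = 79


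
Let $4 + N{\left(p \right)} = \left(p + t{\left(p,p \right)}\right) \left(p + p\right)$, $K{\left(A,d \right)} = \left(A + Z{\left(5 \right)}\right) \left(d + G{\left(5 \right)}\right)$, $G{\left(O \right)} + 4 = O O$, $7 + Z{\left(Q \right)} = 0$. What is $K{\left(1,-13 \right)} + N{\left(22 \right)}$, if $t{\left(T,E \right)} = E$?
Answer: $1884$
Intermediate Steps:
$Z{\left(Q \right)} = -7$ ($Z{\left(Q \right)} = -7 + 0 = -7$)
$G{\left(O \right)} = -4 + O^{2}$ ($G{\left(O \right)} = -4 + O O = -4 + O^{2}$)
$K{\left(A,d \right)} = \left(-7 + A\right) \left(21 + d\right)$ ($K{\left(A,d \right)} = \left(A - 7\right) \left(d - \left(4 - 5^{2}\right)\right) = \left(-7 + A\right) \left(d + \left(-4 + 25\right)\right) = \left(-7 + A\right) \left(d + 21\right) = \left(-7 + A\right) \left(21 + d\right)$)
$N{\left(p \right)} = -4 + 4 p^{2}$ ($N{\left(p \right)} = -4 + \left(p + p\right) \left(p + p\right) = -4 + 2 p 2 p = -4 + 4 p^{2}$)
$K{\left(1,-13 \right)} + N{\left(22 \right)} = \left(-147 - -91 + 21 \cdot 1 + 1 \left(-13\right)\right) - \left(4 - 4 \cdot 22^{2}\right) = \left(-147 + 91 + 21 - 13\right) + \left(-4 + 4 \cdot 484\right) = -48 + \left(-4 + 1936\right) = -48 + 1932 = 1884$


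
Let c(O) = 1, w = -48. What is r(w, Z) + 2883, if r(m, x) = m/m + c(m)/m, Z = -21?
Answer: 138431/48 ≈ 2884.0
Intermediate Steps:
r(m, x) = 1 + 1/m (r(m, x) = m/m + 1/m = 1 + 1/m)
r(w, Z) + 2883 = (1 - 48)/(-48) + 2883 = -1/48*(-47) + 2883 = 47/48 + 2883 = 138431/48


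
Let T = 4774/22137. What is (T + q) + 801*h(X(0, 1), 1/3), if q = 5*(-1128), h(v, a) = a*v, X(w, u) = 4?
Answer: -101205590/22137 ≈ -4571.8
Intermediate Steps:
T = 4774/22137 (T = 4774*(1/22137) = 4774/22137 ≈ 0.21566)
q = -5640
(T + q) + 801*h(X(0, 1), 1/3) = (4774/22137 - 5640) + 801*((1/3)*4) = -124847906/22137 + 801*((1*(1/3))*4) = -124847906/22137 + 801*((1/3)*4) = -124847906/22137 + 801*(4/3) = -124847906/22137 + 1068 = -101205590/22137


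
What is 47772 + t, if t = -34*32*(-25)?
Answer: 74972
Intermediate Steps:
t = 27200 (t = -1088*(-25) = 27200)
47772 + t = 47772 + 27200 = 74972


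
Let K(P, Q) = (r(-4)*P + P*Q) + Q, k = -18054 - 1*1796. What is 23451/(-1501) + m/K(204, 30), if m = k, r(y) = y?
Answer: -77441242/4003167 ≈ -19.345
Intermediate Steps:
k = -19850 (k = -18054 - 1796 = -19850)
m = -19850
K(P, Q) = Q - 4*P + P*Q (K(P, Q) = (-4*P + P*Q) + Q = Q - 4*P + P*Q)
23451/(-1501) + m/K(204, 30) = 23451/(-1501) - 19850/(30 - 4*204 + 204*30) = 23451*(-1/1501) - 19850/(30 - 816 + 6120) = -23451/1501 - 19850/5334 = -23451/1501 - 19850*1/5334 = -23451/1501 - 9925/2667 = -77441242/4003167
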